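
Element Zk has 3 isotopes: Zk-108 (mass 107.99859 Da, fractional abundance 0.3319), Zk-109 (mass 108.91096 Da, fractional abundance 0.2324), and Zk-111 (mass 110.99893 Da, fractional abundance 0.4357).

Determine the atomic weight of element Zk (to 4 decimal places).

The abundance-weighted mean is 0.3319 × 107.99859 + 0.2324 × 108.91096 + 0.4357 × 110.99893
= 35.844732 + 25.310907 + 48.362234 = 109.517873 Da

109.5179 Da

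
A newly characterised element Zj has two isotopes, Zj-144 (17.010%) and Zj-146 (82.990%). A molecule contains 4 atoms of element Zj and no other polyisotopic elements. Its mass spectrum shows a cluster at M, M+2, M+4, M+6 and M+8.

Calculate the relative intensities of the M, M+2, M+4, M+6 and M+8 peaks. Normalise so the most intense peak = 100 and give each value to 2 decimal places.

0.18 : 3.44 : 25.21 : 81.99 : 100.00

The 4 Zj atoms are independent, so intensities follow the terms of (0.17010 + 0.82990)^4.
P(M) = 0.17010^4 = 0.000837
P(M+2) = 4 × 0.17010^3 × 0.82990^1 = 0.016338
P(M+4) = 6 × 0.17010^2 × 0.82990^2 = 0.119567
P(M+6) = 4 × 0.17010^1 × 0.82990^3 = 0.388903
P(M+8) = 0.82990^4 = 0.474355
The M+8 peak is largest (0.474355); scaling to 100 gives 0.18 : 3.44 : 25.21 : 81.99 : 100.00.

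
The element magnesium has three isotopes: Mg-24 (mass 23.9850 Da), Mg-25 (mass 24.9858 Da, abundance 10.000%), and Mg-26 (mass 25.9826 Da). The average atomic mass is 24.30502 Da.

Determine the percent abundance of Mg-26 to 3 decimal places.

The remaining 90.000% is split between Mg-24 (fraction x) and Mg-26 (fraction 0.90000 − x).
Substituting: 23.9850x + 25.9826(0.90000 − x) = 21.80644
(23.9850 − 25.9826)x = -1.5779  ⇒  x = 0.78990, y = 0.11010
Mg-24: 78.990%, Mg-26: 11.010%.

11.010%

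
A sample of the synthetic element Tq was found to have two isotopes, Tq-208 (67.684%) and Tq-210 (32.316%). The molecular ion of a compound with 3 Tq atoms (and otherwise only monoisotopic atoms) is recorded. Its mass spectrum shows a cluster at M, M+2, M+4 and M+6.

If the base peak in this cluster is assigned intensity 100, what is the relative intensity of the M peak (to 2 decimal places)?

(0.67684 + 0.32316)^3 gives M 0.3101, M+2 0.4441, M+4 0.2121, M+6 0.0337; the largest is M+2.
P(M+2) = C(3,1) × 0.67684^2 × 0.32316^1 = 3 × 0.45811239 × 0.32316 = 0.444131 (base)
P(M) = C(3,0) × 0.67684^3 × 0.32316^0 = 1 × 0.31006879 × 1.0000 = 0.310069
Relative intensity = 0.310069 / 0.444131 × 100 = 69.81

69.81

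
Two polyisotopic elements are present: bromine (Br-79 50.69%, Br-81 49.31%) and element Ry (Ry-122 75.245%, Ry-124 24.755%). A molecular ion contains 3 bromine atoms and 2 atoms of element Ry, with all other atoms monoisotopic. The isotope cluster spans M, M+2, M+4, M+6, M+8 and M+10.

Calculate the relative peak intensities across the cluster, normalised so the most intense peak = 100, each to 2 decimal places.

20.55 : 73.48 : 100.00 : 63.78 : 18.76 : 2.05

Bromine pattern (n=3): 0.13024674 : 0.3801026 : 0.36975457 : 0.11989609
Element Ry pattern (n=2): 0.566181 : 0.37253799 : 0.061281
Convolve the two distributions (both contribute in 2-u steps):
  M: 0.13024674×0.566181 = 0.073743
  M+2: 0.13024674×0.37253799 + 0.3801026×0.566181 = 0.263729
  M+4: 0.13024674×0.061281 + 0.3801026×0.37253799 + 0.36975457×0.566181 = 0.358932
  M+6: 0.3801026×0.061281 + 0.36975457×0.37253799 + 0.11989609×0.566181 = 0.228924
  M+8: 0.36975457×0.061281 + 0.11989609×0.37253799 = 0.067325
  M+10: 0.11989609×0.061281 = 0.007347
Scale to base peak (0.358932) = 100: 20.55 : 73.48 : 100.00 : 63.78 : 18.76 : 2.05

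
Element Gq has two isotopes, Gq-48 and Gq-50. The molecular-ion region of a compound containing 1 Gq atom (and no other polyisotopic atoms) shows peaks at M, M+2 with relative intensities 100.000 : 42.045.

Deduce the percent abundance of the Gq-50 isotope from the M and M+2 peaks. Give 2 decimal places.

Let p = fractional abundance of Gq-48. I(M+2)/I(M) = [C(1,1)·p^0·(1−p)] / p^1 = 1·(1−p)/p = 42.045/100.000 = 0.4204
(1−p)/p = 0.4204/1 = 0.4204  ⇒  p = 1/(1 + 0.4204) = 0.7040
Gq-48: 70.40%, Gq-50: 29.60%.

29.60%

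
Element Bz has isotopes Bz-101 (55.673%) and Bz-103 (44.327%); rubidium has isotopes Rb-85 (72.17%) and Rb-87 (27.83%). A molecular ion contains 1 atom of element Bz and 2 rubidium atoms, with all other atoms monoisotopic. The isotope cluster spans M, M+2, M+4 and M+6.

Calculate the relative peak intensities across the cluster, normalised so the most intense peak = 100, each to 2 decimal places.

63.80 : 100.00 : 48.66 : 7.55

Element Bz pattern (n=1): 0.55673 : 0.44327
Rubidium pattern (n=2): 0.52085089 : 0.40169822 : 0.07745089
Convolve the two distributions (both contribute in 2-u steps):
  M: 0.55673×0.52085089 = 0.289973
  M+2: 0.55673×0.40169822 + 0.44327×0.52085089 = 0.454515
  M+4: 0.55673×0.07745089 + 0.44327×0.40169822 = 0.221180
  M+6: 0.44327×0.07745089 = 0.034332
Scale to base peak (0.454515) = 100: 63.80 : 100.00 : 48.66 : 7.55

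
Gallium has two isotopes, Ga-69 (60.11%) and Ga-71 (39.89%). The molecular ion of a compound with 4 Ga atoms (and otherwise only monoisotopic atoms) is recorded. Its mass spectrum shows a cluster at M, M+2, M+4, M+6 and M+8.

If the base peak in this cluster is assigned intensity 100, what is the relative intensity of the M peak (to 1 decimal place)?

(0.6011 + 0.3989)^4 gives M 0.1306, M+2 0.3465, M+4 0.3450, M+6 0.1526, M+8 0.0253; the largest is M+2.
P(M+2) = C(4,1) × 0.6011^3 × 0.3989^1 = 4 × 0.21719018 × 0.3989 = 0.346549 (base)
P(M) = C(4,0) × 0.6011^4 × 0.3989^0 = 1 × 0.13055302 × 1.0000 = 0.130553
Relative intensity = 0.130553 / 0.346549 × 100 = 37.7

37.7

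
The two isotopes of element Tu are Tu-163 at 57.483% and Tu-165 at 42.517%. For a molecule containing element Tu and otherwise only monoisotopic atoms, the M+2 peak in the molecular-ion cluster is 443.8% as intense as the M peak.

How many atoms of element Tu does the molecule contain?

For n independent Tu atoms, I(M+2)/I(M) = n · (abundance Tu-165) / (abundance Tu-163) = n · 0.42517/0.57483.
n = 4.438 × 0.57483/0.42517 = 6.00 ≈ 6

6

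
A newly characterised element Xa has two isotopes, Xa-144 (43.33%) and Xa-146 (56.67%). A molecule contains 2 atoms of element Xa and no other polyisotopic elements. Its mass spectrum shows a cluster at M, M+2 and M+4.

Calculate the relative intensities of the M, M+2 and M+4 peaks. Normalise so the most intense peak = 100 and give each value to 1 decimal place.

38.2 : 100.0 : 65.4

Expanding (0.4333 + 0.5667)^2:
P(M) = 0.4333^2 = 0.187749
P(M+2) = 2 × 0.4333^1 × 0.5667^1 = 0.491102
P(M+4) = 0.5667^2 = 0.321149
The M+2 peak is largest (0.491102); scaling to 100 gives 38.2 : 100.0 : 65.4.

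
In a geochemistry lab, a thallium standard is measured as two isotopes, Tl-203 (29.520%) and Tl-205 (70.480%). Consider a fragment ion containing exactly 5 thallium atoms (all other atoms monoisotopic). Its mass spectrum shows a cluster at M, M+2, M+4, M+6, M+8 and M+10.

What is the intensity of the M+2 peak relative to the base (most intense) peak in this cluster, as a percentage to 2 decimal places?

(0.29520 + 0.70480)^5 gives M 0.0022, M+2 0.0268, M+4 0.1278, M+6 0.3051, M+8 0.3642, M+10 0.1739; the largest is M+8.
P(M+8) = C(5,4) × 0.29520^1 × 0.70480^4 = 5 × 0.2952 × 0.24675365 = 0.364208 (base)
P(M+2) = C(5,1) × 0.29520^4 × 0.70480^1 = 5 × 0.00759391 × 0.7048 = 0.026761
Relative intensity = 0.026761 / 0.364208 × 100 = 7.35

7.35%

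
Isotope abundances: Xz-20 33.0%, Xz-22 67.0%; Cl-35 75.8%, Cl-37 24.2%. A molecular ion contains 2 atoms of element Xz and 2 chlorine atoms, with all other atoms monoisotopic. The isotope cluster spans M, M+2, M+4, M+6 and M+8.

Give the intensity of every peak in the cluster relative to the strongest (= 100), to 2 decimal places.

Element Xz pattern (n=2): 0.1089 : 0.4422 : 0.4489
Chlorine pattern (n=2): 0.574564 : 0.366872 : 0.058564
Convolve the two distributions (both contribute in 2-u steps):
  M: 0.1089×0.574564 = 0.062570
  M+2: 0.1089×0.366872 + 0.4422×0.574564 = 0.294025
  M+4: 0.1089×0.058564 + 0.4422×0.366872 + 0.4489×0.574564 = 0.426530
  M+6: 0.4422×0.058564 + 0.4489×0.366872 = 0.190586
  M+8: 0.4489×0.058564 = 0.026289
Scale to base peak (0.426530) = 100: 14.67 : 68.93 : 100.00 : 44.68 : 6.16

14.67 : 68.93 : 100.00 : 44.68 : 6.16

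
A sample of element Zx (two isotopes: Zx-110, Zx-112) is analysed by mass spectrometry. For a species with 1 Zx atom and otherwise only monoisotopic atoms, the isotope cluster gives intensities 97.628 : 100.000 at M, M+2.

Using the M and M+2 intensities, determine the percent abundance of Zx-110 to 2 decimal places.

49.40%

Let p = fractional abundance of Zx-110. I(M+2)/I(M) = [C(1,1)·p^0·(1−p)] / p^1 = 1·(1−p)/p = 100.000/97.628 = 1.0243
(1−p)/p = 1.0243/1 = 1.0243  ⇒  p = 1/(1 + 1.0243) = 0.4940
Zx-110: 49.40%, Zx-112: 50.60%.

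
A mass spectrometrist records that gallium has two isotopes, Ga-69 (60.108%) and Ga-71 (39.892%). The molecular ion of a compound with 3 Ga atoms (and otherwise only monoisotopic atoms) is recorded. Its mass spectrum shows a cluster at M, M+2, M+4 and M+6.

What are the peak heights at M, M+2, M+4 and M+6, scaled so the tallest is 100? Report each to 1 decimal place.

Expanding (0.60108 + 0.39892)^3:
P(M) = 0.60108^3 = 0.217169
P(M+2) = 3 × 0.60108^2 × 0.39892^1 = 0.432386
P(M+4) = 3 × 0.60108^1 × 0.39892^2 = 0.286963
P(M+6) = 0.39892^3 = 0.063483
The M+2 peak is largest (0.432386); scaling to 100 gives 50.2 : 100.0 : 66.4 : 14.7.

50.2 : 100.0 : 66.4 : 14.7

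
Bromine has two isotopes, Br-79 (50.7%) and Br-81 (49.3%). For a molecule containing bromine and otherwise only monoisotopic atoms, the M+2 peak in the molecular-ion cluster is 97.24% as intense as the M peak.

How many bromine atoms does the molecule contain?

For n independent Br atoms, I(M+2)/I(M) = n · (abundance Br-81) / (abundance Br-79) = n · 0.493/0.507.
n = 0.9724 × 0.507/0.493 = 1.00 ≈ 1

1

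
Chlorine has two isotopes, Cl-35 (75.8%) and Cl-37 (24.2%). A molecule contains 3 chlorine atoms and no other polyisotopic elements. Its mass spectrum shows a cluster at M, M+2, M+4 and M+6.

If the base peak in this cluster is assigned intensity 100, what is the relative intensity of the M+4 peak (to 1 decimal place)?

Binomial terms of (0.758 + 0.242)^3: M 0.4355, M+2 0.4171, M+4 0.1332, M+6 0.0142 → M is the base peak.
P(M) = C(3,0) × 0.758^3 × 0.242^0 = 1 × 0.43551951 × 1.0000 = 0.435520 (base)
P(M+4) = C(3,2) × 0.758^1 × 0.242^2 = 3 × 0.7580 × 0.058564 = 0.133175
Relative intensity = 0.133175 / 0.435520 × 100 = 30.6

30.6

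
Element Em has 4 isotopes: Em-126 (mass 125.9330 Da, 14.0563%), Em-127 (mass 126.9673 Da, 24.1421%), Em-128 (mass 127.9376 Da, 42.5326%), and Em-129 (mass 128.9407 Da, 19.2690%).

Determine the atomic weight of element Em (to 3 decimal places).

Ar = Σ fᵢ·mᵢ = 0.140563 × 125.9330 + 0.241421 × 126.9673 + 0.425326 × 127.9376 + 0.192690 × 128.9407
= 17.70152 + 30.65257 + 54.41519 + 24.84558 = 127.61486 Da

127.615 Da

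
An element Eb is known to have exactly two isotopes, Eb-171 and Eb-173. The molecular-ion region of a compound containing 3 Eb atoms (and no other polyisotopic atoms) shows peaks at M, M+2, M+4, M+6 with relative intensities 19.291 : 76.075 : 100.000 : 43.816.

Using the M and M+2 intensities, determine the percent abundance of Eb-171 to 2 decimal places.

43.21%

If p is the fraction of Eb that is Eb-171, then I(M+2)/I(M) = [C(3,1)·p^2·(1−p)] / p^3 = 3·(1−p)/p = 76.075/19.291 = 3.9435
(1−p)/p = 3.9435/3 = 1.3145  ⇒  p = 1/(1 + 1.3145) = 0.4321
Eb-171: 43.21%, Eb-173: 56.79%.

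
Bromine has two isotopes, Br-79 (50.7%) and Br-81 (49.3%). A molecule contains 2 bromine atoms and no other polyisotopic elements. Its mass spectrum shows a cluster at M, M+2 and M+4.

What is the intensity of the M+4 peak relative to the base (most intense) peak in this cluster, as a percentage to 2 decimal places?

48.62%

(0.507 + 0.493)^2 gives M 0.2570, M+2 0.4999, M+4 0.2430; the largest is M+2.
P(M+2) = C(2,1) × 0.507^1 × 0.493^1 = 2 × 0.5070 × 0.4930 = 0.499902 (base)
P(M+4) = C(2,2) × 0.507^0 × 0.493^2 = 1 × 1.0000 × 0.243049 = 0.243049
Relative intensity = 0.243049 / 0.499902 × 100 = 48.62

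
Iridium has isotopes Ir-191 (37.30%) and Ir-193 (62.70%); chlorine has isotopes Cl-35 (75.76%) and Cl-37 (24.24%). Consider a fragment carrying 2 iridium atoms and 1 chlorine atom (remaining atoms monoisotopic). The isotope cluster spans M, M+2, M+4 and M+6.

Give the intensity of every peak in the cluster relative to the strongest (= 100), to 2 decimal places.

Iridium pattern (n=2): 0.139129 : 0.467742 : 0.393129
Chlorine pattern (n=1): 0.7576 : 0.2424
Convolve the two distributions (both contribute in 2-u steps):
  M: 0.139129×0.7576 = 0.105404
  M+2: 0.139129×0.2424 + 0.467742×0.7576 = 0.388086
  M+4: 0.467742×0.2424 + 0.393129×0.7576 = 0.411215
  M+6: 0.393129×0.2424 = 0.095294
Scale to base peak (0.411215) = 100: 25.63 : 94.38 : 100.00 : 23.17

25.63 : 94.38 : 100.00 : 23.17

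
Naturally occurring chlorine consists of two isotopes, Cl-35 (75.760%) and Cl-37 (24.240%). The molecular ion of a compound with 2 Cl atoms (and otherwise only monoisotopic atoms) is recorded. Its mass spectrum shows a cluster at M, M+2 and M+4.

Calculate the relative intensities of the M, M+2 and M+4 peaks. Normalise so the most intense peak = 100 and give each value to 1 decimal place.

100.0 : 64.0 : 10.2

Expanding (0.75760 + 0.24240)^2:
P(M) = 0.75760^2 = 0.573958
P(M+2) = 2 × 0.75760^1 × 0.24240^1 = 0.367284
P(M+4) = 0.24240^2 = 0.058758
The M peak is largest (0.573958); scaling to 100 gives 100.0 : 64.0 : 10.2.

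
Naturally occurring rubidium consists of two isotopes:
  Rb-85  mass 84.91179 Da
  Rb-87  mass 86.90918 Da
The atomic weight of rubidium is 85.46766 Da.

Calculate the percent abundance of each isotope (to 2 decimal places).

Rb-85: 72.17%, Rb-87: 27.83%

Let x be the fractional abundance of Rb-85; then Rb-87 has abundance 1 − x.
84.91179·x + 86.90918·(1 − x) = 85.46766
(84.91179 − 86.90918)·x = 85.46766 − 86.90918
x = -1.44152 / -1.99739 = 0.72170 → 72.17% Rb-85, 27.83% Rb-87.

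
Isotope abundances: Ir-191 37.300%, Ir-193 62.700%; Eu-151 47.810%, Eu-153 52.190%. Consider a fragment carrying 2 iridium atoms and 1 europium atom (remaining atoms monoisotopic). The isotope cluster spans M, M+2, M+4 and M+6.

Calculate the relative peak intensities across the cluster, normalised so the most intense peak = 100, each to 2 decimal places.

Iridium pattern (n=2): 0.139129 : 0.467742 : 0.393129
Europium pattern (n=1): 0.4781 : 0.5219
Convolve the two distributions (both contribute in 2-u steps):
  M: 0.139129×0.4781 = 0.066518
  M+2: 0.139129×0.5219 + 0.467742×0.4781 = 0.296239
  M+4: 0.467742×0.5219 + 0.393129×0.4781 = 0.432070
  M+6: 0.393129×0.5219 = 0.205174
Scale to base peak (0.432070) = 100: 15.40 : 68.56 : 100.00 : 47.49

15.40 : 68.56 : 100.00 : 47.49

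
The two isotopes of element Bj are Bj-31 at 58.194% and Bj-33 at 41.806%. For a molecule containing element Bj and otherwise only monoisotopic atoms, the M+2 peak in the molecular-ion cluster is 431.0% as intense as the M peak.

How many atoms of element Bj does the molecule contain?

6

With n Bj atoms, P(M+2)/P(M) = C(n,1)·p^(n−1)q / p^n = n·q/p = n · 0.41806/0.58194.
n = 4.310 × 0.58194/0.41806 = 6.00 ≈ 6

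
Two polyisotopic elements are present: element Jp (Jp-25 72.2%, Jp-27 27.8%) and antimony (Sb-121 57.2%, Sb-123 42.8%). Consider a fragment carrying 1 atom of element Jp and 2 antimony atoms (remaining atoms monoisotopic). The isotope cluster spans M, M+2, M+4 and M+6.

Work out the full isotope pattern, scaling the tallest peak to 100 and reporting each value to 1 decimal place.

Element Jp pattern (n=1): 0.7220 : 0.2780
Antimony pattern (n=2): 0.327184 : 0.489632 : 0.183184
Convolve the two distributions (both contribute in 2-u steps):
  M: 0.7220×0.327184 = 0.236227
  M+2: 0.7220×0.489632 + 0.2780×0.327184 = 0.444471
  M+4: 0.7220×0.183184 + 0.2780×0.489632 = 0.268377
  M+6: 0.2780×0.183184 = 0.050925
Scale to base peak (0.444471) = 100: 53.1 : 100.0 : 60.4 : 11.5

53.1 : 100.0 : 60.4 : 11.5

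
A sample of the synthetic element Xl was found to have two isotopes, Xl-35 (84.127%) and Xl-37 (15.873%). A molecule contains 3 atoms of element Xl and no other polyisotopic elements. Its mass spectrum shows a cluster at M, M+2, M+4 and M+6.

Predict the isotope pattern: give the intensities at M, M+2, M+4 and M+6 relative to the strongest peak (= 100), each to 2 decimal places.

100.00 : 56.60 : 10.68 : 0.67

The 3 Xl atoms are independent, so intensities follow the terms of (0.84127 + 0.15873)^3.
P(M) = 0.84127^3 = 0.595396
P(M+2) = 3 × 0.84127^2 × 0.15873^1 = 0.337016
P(M+4) = 3 × 0.84127^1 × 0.15873^2 = 0.063588
P(M+6) = 0.15873^3 = 0.003999
The M peak is largest (0.595396); scaling to 100 gives 100.00 : 56.60 : 10.68 : 0.67.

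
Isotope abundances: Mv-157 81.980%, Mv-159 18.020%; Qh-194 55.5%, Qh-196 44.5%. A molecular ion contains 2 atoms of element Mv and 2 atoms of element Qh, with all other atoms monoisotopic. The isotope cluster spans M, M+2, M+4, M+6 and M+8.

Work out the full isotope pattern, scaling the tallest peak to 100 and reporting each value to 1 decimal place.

48.9 : 100.0 : 68.3 : 17.6 : 1.5

Element Mv pattern (n=2): 0.67207204 : 0.29545592 : 0.03247204
Element Qh pattern (n=2): 0.308025 : 0.49395 : 0.198025
Convolve the two distributions (both contribute in 2-u steps):
  M: 0.67207204×0.308025 = 0.207015
  M+2: 0.67207204×0.49395 + 0.29545592×0.308025 = 0.422978
  M+4: 0.67207204×0.198025 + 0.29545592×0.49395 + 0.03247204×0.308025 = 0.289030
  M+6: 0.29545592×0.198025 + 0.03247204×0.49395 = 0.074547
  M+8: 0.03247204×0.198025 = 0.006430
Scale to base peak (0.422978) = 100: 48.9 : 100.0 : 68.3 : 17.6 : 1.5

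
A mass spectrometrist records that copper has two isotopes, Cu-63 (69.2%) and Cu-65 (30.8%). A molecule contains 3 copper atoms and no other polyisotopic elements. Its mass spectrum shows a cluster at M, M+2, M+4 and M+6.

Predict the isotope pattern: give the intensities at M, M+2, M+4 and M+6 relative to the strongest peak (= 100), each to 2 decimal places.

74.89 : 100.00 : 44.51 : 6.60

Each Cu atom is independently Cu-63 (p = 0.692) or Cu-65 (q = 0.308); the cluster is the binomial expansion (p + q)^3.
P(M) = 0.692^3 = 0.331374
P(M+2) = 3 × 0.692^2 × 0.308^1 = 0.442470
P(M+4) = 3 × 0.692^1 × 0.308^2 = 0.196938
P(M+6) = 0.308^3 = 0.029218
The M+2 peak is largest (0.442470); scaling to 100 gives 74.89 : 100.00 : 44.51 : 6.60.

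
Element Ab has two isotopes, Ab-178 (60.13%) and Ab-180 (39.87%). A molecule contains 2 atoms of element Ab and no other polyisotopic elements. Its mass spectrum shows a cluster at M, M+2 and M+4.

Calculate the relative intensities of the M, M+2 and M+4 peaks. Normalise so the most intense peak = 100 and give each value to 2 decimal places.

Each Ab atom is independently Ab-178 (p = 0.6013) or Ab-180 (q = 0.3987); the cluster is the binomial expansion (p + q)^2.
P(M) = 0.6013^2 = 0.361562
P(M+2) = 2 × 0.6013^1 × 0.3987^1 = 0.479477
P(M+4) = 0.3987^2 = 0.158962
The M+2 peak is largest (0.479477); scaling to 100 gives 75.41 : 100.00 : 33.15.

75.41 : 100.00 : 33.15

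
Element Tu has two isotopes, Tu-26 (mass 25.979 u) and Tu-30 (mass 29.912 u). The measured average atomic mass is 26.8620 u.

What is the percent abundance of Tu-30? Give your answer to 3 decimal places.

Let x be the fractional abundance of Tu-26; then Tu-30 has abundance 1 − x.
25.979·x + 29.912·(1 − x) = 26.8620
(25.979 − 29.912)·x = 26.8620 − 29.912
x = -3.0500 / -3.933 = 0.77549 → 77.549% Tu-26, 22.451% Tu-30.

22.451%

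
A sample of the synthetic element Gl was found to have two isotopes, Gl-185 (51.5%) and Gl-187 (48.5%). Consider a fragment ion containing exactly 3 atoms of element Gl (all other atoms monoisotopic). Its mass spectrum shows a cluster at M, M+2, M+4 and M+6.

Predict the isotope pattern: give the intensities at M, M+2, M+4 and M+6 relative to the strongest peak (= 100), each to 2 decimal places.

The 3 Gl atoms are independent, so intensities follow the terms of (0.515 + 0.485)^3.
P(M) = 0.515^3 = 0.136591
P(M+2) = 3 × 0.515^2 × 0.485^1 = 0.385902
P(M+4) = 3 × 0.515^1 × 0.485^2 = 0.363423
P(M+6) = 0.485^3 = 0.114084
The M+2 peak is largest (0.385902); scaling to 100 gives 35.40 : 100.00 : 94.17 : 29.56.

35.40 : 100.00 : 94.17 : 29.56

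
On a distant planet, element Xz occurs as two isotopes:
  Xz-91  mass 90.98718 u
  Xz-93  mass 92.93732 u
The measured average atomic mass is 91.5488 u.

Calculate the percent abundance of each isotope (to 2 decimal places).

Xz-91: 71.20%, Xz-93: 28.80%

Let x be the fractional abundance of Xz-91; then Xz-93 has abundance 1 − x.
90.98718·x + 92.93732·(1 − x) = 91.5488
(90.98718 − 92.93732)·x = 91.5488 − 92.93732
x = -1.38852 / -1.95014 = 0.71201 → 71.20% Xz-91, 28.80% Xz-93.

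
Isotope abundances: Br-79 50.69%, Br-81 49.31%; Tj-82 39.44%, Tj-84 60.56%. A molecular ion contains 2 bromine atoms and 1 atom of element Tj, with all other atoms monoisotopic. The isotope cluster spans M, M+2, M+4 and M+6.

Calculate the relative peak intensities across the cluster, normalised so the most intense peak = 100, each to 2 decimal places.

25.42 : 88.49 : 100.00 : 36.94

Bromine pattern (n=2): 0.25694761 : 0.49990478 : 0.24314761
Element Tj pattern (n=1): 0.3944 : 0.6056
Convolve the two distributions (both contribute in 2-u steps):
  M: 0.25694761×0.3944 = 0.101340
  M+2: 0.25694761×0.6056 + 0.49990478×0.3944 = 0.352770
  M+4: 0.49990478×0.6056 + 0.24314761×0.3944 = 0.398640
  M+6: 0.24314761×0.6056 = 0.147250
Scale to base peak (0.398640) = 100: 25.42 : 88.49 : 100.00 : 36.94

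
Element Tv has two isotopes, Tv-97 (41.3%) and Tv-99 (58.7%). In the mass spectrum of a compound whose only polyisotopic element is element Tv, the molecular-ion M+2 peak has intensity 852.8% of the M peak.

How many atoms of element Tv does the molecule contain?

With n Tv atoms, P(M+2)/P(M) = C(n,1)·p^(n−1)q / p^n = n·q/p = n · 0.587/0.413.
n = 8.528 × 0.413/0.587 = 6.00 ≈ 6

6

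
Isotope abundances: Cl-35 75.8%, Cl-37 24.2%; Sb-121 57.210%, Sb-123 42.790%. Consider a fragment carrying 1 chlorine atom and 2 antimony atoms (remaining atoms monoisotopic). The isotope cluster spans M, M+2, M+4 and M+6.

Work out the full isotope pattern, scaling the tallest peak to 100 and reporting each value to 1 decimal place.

55.1 : 100.0 : 57.1 : 9.8

Chlorine pattern (n=1): 0.7580 : 0.2420
Antimony pattern (n=2): 0.32729841 : 0.48960318 : 0.18309841
Convolve the two distributions (both contribute in 2-u steps):
  M: 0.7580×0.32729841 = 0.248092
  M+2: 0.7580×0.48960318 + 0.2420×0.32729841 = 0.450325
  M+4: 0.7580×0.18309841 + 0.2420×0.48960318 = 0.257273
  M+6: 0.2420×0.18309841 = 0.044310
Scale to base peak (0.450325) = 100: 55.1 : 100.0 : 57.1 : 9.8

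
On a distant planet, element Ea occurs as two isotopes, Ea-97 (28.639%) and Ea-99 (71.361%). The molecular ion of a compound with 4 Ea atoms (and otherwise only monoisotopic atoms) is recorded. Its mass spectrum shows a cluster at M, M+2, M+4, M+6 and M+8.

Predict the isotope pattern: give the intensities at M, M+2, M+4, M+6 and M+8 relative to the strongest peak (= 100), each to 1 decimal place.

The 4 Ea atoms are independent, so intensities follow the terms of (0.28639 + 0.71361)^4.
P(M) = 0.28639^4 = 0.006727
P(M+2) = 4 × 0.28639^3 × 0.71361^1 = 0.067049
P(M+4) = 6 × 0.28639^2 × 0.71361^2 = 0.250604
P(M+6) = 4 × 0.28639^1 × 0.71361^3 = 0.416294
P(M+8) = 0.71361^4 = 0.259325
The M+6 peak is largest (0.416294); scaling to 100 gives 1.6 : 16.1 : 60.2 : 100.0 : 62.3.

1.6 : 16.1 : 60.2 : 100.0 : 62.3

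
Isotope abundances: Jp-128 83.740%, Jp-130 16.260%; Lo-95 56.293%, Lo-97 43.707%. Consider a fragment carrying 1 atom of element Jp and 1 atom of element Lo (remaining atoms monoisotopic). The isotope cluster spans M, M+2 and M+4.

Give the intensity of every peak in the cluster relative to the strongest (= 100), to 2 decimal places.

Element Jp pattern (n=1): 0.8374 : 0.1626
Element Lo pattern (n=1): 0.56293 : 0.43707
Convolve the two distributions (both contribute in 2-u steps):
  M: 0.8374×0.56293 = 0.471398
  M+2: 0.8374×0.43707 + 0.1626×0.56293 = 0.457535
  M+4: 0.1626×0.43707 = 0.071068
Scale to base peak (0.471398) = 100: 100.00 : 97.06 : 15.08

100.00 : 97.06 : 15.08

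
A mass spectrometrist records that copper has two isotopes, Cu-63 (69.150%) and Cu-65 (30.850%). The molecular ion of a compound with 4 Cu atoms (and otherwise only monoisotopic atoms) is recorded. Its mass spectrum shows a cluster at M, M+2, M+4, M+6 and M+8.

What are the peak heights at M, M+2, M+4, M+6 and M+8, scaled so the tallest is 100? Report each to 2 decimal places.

Expanding (0.69150 + 0.30850)^4:
P(M) = 0.69150^4 = 0.228649
P(M+2) = 4 × 0.69150^3 × 0.30850^1 = 0.408030
P(M+4) = 6 × 0.69150^2 × 0.30850^2 = 0.273052
P(M+6) = 4 × 0.69150^1 × 0.30850^3 = 0.081212
P(M+8) = 0.30850^4 = 0.009058
The M+2 peak is largest (0.408030); scaling to 100 gives 56.04 : 100.00 : 66.92 : 19.90 : 2.22.

56.04 : 100.00 : 66.92 : 19.90 : 2.22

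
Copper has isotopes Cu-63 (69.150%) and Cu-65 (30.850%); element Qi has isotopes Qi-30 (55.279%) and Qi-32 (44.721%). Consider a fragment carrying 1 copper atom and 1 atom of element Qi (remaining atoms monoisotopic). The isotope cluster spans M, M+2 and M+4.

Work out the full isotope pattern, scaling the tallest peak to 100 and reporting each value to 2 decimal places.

79.67 : 100.00 : 28.76

Copper pattern (n=1): 0.6915 : 0.3085
Element Qi pattern (n=1): 0.55279 : 0.44721
Convolve the two distributions (both contribute in 2-u steps):
  M: 0.6915×0.55279 = 0.382254
  M+2: 0.6915×0.44721 + 0.3085×0.55279 = 0.479781
  M+4: 0.3085×0.44721 = 0.137964
Scale to base peak (0.479781) = 100: 79.67 : 100.00 : 28.76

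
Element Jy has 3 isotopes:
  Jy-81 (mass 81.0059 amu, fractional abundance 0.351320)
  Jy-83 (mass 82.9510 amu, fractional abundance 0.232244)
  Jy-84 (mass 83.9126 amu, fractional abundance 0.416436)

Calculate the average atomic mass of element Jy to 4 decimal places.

The abundance-weighted mean is 0.351320 × 81.0059 + 0.232244 × 82.9510 + 0.416436 × 83.9126
= 28.45899 + 19.26487 + 34.94423 = 82.66809 amu

82.6681 amu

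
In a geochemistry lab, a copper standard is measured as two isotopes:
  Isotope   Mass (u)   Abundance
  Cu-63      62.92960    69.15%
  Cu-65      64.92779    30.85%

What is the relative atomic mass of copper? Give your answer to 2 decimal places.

63.55 u

Weight each isotope mass by its fractional abundance: 0.6915 × 62.92960 + 0.3085 × 64.92779
= 43.515818 + 20.030223 = 63.546041 u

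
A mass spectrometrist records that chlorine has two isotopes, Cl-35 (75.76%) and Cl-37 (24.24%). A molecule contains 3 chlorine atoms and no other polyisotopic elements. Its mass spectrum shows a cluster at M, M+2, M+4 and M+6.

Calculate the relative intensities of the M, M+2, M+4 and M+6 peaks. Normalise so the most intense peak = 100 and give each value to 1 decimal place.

Each Cl atom is independently Cl-35 (p = 0.7576) or Cl-37 (q = 0.2424); the cluster is the binomial expansion (p + q)^3.
P(M) = 0.7576^3 = 0.434830
P(M+2) = 3 × 0.7576^2 × 0.2424^1 = 0.417382
P(M+4) = 3 × 0.7576^1 × 0.2424^2 = 0.133545
P(M+6) = 0.2424^3 = 0.014243
The M peak is largest (0.434830); scaling to 100 gives 100.0 : 96.0 : 30.7 : 3.3.

100.0 : 96.0 : 30.7 : 3.3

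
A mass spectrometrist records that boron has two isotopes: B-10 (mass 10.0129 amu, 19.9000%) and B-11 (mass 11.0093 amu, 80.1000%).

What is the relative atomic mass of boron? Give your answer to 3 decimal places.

10.811 amu

The abundance-weighted mean is 0.199000 × 10.0129 + 0.801000 × 11.0093
= 1.99257 + 8.81845 = 10.81102 amu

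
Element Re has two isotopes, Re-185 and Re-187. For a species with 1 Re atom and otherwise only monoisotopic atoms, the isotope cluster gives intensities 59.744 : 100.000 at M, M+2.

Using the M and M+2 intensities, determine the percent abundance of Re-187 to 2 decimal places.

62.60%

Let p = fractional abundance of Re-185. I(M+2)/I(M) = [C(1,1)·p^0·(1−p)] / p^1 = 1·(1−p)/p = 100.000/59.744 = 1.6738
(1−p)/p = 1.6738/1 = 1.6738  ⇒  p = 1/(1 + 1.6738) = 0.3740
Re-185: 37.40%, Re-187: 62.60%.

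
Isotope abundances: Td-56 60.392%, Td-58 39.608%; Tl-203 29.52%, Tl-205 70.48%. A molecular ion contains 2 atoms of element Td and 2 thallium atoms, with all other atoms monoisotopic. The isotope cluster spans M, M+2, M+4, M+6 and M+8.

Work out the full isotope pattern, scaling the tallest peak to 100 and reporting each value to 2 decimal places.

8.07 : 49.11 : 100.00 : 76.90 : 19.78

Element Td pattern (n=2): 0.36471937 : 0.47840127 : 0.15687937
Thallium pattern (n=2): 0.08714304 : 0.41611392 : 0.49674304
Convolve the two distributions (both contribute in 2-u steps):
  M: 0.36471937×0.08714304 = 0.031783
  M+2: 0.36471937×0.41611392 + 0.47840127×0.08714304 = 0.193454
  M+4: 0.36471937×0.49674304 + 0.47840127×0.41611392 + 0.15687937×0.08714304 = 0.393912
  M+6: 0.47840127×0.49674304 + 0.15687937×0.41611392 = 0.302922
  M+8: 0.15687937×0.49674304 = 0.077929
Scale to base peak (0.393912) = 100: 8.07 : 49.11 : 100.00 : 76.90 : 19.78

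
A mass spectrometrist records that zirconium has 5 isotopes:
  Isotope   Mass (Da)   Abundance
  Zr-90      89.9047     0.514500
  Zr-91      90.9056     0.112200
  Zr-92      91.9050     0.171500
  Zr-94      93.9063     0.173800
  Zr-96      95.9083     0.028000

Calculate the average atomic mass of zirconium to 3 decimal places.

The abundance-weighted mean is 0.514500 × 89.9047 + 0.112200 × 90.9056 + 0.171500 × 91.9050 + 0.173800 × 93.9063 + 0.028000 × 95.9083
= 46.25597 + 10.19961 + 15.76171 + 16.32091 + 2.68543 = 91.22363 Da

91.224 Da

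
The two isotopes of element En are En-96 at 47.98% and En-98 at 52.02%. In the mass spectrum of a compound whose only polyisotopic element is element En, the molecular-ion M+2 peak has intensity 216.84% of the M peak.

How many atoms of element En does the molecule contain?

2

With n En atoms, P(M+2)/P(M) = C(n,1)·p^(n−1)q / p^n = n·q/p = n · 0.5202/0.4798.
n = 2.1684 × 0.4798/0.5202 = 2.00 ≈ 2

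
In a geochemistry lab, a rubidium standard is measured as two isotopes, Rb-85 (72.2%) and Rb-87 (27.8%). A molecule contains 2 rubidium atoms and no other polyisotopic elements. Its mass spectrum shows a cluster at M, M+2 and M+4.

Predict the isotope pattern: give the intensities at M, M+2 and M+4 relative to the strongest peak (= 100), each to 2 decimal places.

100.00 : 77.01 : 14.83

Expanding (0.722 + 0.278)^2:
P(M) = 0.722^2 = 0.521284
P(M+2) = 2 × 0.722^1 × 0.278^1 = 0.401432
P(M+4) = 0.278^2 = 0.077284
The M peak is largest (0.521284); scaling to 100 gives 100.00 : 77.01 : 14.83.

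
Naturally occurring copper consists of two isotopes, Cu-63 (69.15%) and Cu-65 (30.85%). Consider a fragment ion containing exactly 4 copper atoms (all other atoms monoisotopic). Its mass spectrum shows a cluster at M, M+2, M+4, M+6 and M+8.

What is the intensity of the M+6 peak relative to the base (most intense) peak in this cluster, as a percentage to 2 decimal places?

19.90%

Binomial terms of (0.6915 + 0.3085)^4: M 0.2286, M+2 0.4080, M+4 0.2731, M+6 0.0812, M+8 0.0091 → M+2 is the base peak.
P(M+2) = C(4,1) × 0.6915^3 × 0.3085^1 = 4 × 0.33065611 × 0.3085 = 0.408030 (base)
P(M+6) = C(4,3) × 0.6915^1 × 0.3085^3 = 4 × 0.6915 × 0.02936064 = 0.081212
Relative intensity = 0.081212 / 0.408030 × 100 = 19.90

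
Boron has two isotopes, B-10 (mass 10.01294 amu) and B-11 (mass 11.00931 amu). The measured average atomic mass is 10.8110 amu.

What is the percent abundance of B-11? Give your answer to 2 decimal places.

80.10%

With x = fraction of B-10 (so B-11 is 1 − x):
10.01294·x + 11.00931·(1 − x) = 10.8110
(10.01294 − 11.00931)·x = 10.8110 − 11.00931
x = -0.19831 / -0.99637 = 0.19903 → 19.90% B-10, 80.10% B-11.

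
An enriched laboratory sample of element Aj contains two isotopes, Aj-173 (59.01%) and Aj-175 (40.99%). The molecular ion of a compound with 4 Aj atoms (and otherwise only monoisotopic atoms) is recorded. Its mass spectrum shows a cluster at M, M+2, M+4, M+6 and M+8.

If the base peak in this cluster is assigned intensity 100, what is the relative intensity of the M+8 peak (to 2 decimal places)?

8.04

(0.5901 + 0.4099)^4 gives M 0.1213, M+2 0.3369, M+4 0.3510, M+6 0.1626, M+8 0.0282; the largest is M+4.
P(M+4) = C(4,2) × 0.5901^2 × 0.4099^2 = 6 × 0.34821801 × 0.16801801 = 0.351041 (base)
P(M+8) = C(4,4) × 0.5901^0 × 0.4099^4 = 1 × 1.0000 × 0.02823005 = 0.028230
Relative intensity = 0.028230 / 0.351041 × 100 = 8.04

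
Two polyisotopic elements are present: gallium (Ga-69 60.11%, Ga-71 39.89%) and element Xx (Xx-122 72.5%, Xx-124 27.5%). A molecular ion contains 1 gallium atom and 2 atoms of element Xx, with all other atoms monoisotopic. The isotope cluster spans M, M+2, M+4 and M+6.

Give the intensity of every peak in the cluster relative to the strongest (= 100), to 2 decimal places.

Gallium pattern (n=1): 0.6011 : 0.3989
Element Xx pattern (n=2): 0.525625 : 0.39875 : 0.075625
Convolve the two distributions (both contribute in 2-u steps):
  M: 0.6011×0.525625 = 0.315953
  M+2: 0.6011×0.39875 + 0.3989×0.525625 = 0.449360
  M+4: 0.6011×0.075625 + 0.3989×0.39875 = 0.204520
  M+6: 0.3989×0.075625 = 0.030167
Scale to base peak (0.449360) = 100: 70.31 : 100.00 : 45.51 : 6.71

70.31 : 100.00 : 45.51 : 6.71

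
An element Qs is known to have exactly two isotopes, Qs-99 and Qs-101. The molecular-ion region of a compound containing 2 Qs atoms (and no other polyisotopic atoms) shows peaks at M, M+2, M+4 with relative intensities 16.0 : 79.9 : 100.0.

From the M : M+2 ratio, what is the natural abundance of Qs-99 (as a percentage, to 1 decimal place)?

28.6%

If p is the fraction of Qs that is Qs-99, then I(M+2)/I(M) = [C(2,1)·p^1·(1−p)] / p^2 = 2·(1−p)/p = 79.9/16.0 = 4.9938
(1−p)/p = 4.9938/2 = 2.4969  ⇒  p = 1/(1 + 2.4969) = 0.2860
Qs-99: 28.6%, Qs-101: 71.4%.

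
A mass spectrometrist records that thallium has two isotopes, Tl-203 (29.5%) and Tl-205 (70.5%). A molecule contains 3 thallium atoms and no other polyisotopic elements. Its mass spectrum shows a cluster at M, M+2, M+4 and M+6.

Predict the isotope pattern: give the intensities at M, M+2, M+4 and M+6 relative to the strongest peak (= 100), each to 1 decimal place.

5.8 : 41.8 : 100.0 : 79.7

Each Tl atom is independently Tl-203 (p = 0.295) or Tl-205 (q = 0.705); the cluster is the binomial expansion (p + q)^3.
P(M) = 0.295^3 = 0.025672
P(M+2) = 3 × 0.295^2 × 0.705^1 = 0.184058
P(M+4) = 3 × 0.295^1 × 0.705^2 = 0.439867
P(M+6) = 0.705^3 = 0.350403
The M+4 peak is largest (0.439867); scaling to 100 gives 5.8 : 41.8 : 100.0 : 79.7.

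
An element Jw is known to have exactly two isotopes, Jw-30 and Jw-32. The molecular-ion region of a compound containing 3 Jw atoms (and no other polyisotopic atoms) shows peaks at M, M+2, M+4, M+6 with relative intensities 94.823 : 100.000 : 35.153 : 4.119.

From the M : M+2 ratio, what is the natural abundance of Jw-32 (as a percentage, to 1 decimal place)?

Let p = fractional abundance of Jw-30. I(M+2)/I(M) = [C(3,1)·p^2·(1−p)] / p^3 = 3·(1−p)/p = 100.000/94.823 = 1.0546
(1−p)/p = 1.0546/3 = 0.3515  ⇒  p = 1/(1 + 0.3515) = 0.7399
Jw-30: 74.0%, Jw-32: 26.0%.

26.0%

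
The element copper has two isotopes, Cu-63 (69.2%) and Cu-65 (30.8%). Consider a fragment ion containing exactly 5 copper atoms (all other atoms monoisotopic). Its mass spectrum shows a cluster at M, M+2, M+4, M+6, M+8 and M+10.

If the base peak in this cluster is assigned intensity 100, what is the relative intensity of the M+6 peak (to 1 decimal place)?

39.6

Binomial terms of (0.692 + 0.308)^5: M 0.1587, M+2 0.3531, M+4 0.3144, M+6 0.1399, M+8 0.0311, M+10 0.0028 → M+2 is the base peak.
P(M+2) = C(5,1) × 0.692^4 × 0.308^1 = 5 × 0.22931073 × 0.3080 = 0.353139 (base)
P(M+6) = C(5,3) × 0.692^2 × 0.308^3 = 10 × 0.478864 × 0.02921811 = 0.139915
Relative intensity = 0.139915 / 0.353139 × 100 = 39.6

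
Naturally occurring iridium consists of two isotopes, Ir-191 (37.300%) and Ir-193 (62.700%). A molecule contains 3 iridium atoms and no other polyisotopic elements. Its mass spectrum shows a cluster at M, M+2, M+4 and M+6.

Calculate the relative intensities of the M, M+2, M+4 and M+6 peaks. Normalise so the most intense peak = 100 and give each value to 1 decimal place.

Each Ir atom is independently Ir-191 (p = 0.37300) or Ir-193 (q = 0.62700); the cluster is the binomial expansion (p + q)^3.
P(M) = 0.37300^3 = 0.051895
P(M+2) = 3 × 0.37300^2 × 0.62700^1 = 0.261702
P(M+4) = 3 × 0.37300^1 × 0.62700^2 = 0.439911
P(M+6) = 0.62700^3 = 0.246492
The M+4 peak is largest (0.439911); scaling to 100 gives 11.8 : 59.5 : 100.0 : 56.0.

11.8 : 59.5 : 100.0 : 56.0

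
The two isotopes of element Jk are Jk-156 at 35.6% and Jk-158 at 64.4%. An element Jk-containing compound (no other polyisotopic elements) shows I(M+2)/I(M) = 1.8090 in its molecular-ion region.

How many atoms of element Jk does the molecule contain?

With n Jk atoms, P(M+2)/P(M) = C(n,1)·p^(n−1)q / p^n = n·q/p = n · 0.644/0.356.
n = 1.8090 × 0.356/0.644 = 1.00 ≈ 1

1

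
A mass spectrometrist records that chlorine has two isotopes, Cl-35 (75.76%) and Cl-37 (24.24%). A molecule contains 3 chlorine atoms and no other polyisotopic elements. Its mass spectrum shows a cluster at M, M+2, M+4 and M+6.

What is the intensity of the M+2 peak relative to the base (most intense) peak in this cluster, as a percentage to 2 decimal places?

95.99%

(0.7576 + 0.2424)^3 gives M 0.4348, M+2 0.4174, M+4 0.1335, M+6 0.0142; the largest is M.
P(M) = C(3,0) × 0.7576^3 × 0.2424^0 = 1 × 0.4348304 × 1.0000 = 0.434830 (base)
P(M+2) = C(3,1) × 0.7576^2 × 0.2424^1 = 3 × 0.57395776 × 0.2424 = 0.417382
Relative intensity = 0.417382 / 0.434830 × 100 = 95.99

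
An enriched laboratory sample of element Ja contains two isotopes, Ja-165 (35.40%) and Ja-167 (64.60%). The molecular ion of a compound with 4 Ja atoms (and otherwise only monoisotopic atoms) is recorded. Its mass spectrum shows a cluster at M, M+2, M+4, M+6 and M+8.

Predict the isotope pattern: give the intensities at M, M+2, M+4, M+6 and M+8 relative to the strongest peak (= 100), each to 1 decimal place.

4.1 : 30.0 : 82.2 : 100.0 : 45.6

Expanding (0.3540 + 0.6460)^4:
P(M) = 0.3540^4 = 0.015704
P(M+2) = 4 × 0.3540^3 × 0.6460^1 = 0.114631
P(M+4) = 6 × 0.3540^2 × 0.6460^2 = 0.313778
P(M+6) = 4 × 0.3540^1 × 0.6460^3 = 0.381734
P(M+8) = 0.6460^4 = 0.174153
The M+6 peak is largest (0.381734); scaling to 100 gives 4.1 : 30.0 : 82.2 : 100.0 : 45.6.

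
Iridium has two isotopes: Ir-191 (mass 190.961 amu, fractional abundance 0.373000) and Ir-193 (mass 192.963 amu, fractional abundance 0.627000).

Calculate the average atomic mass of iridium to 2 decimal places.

192.22 amu

Weight each isotope mass by its fractional abundance: 0.373000 × 190.961 + 0.627000 × 192.963
= 71.2285 + 120.9878 = 192.2163 amu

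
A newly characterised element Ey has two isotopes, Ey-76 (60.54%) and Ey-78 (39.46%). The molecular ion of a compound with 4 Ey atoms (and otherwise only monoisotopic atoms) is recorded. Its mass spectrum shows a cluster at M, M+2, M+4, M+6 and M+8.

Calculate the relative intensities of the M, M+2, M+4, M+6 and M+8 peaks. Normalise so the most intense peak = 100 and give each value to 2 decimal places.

38.36 : 100.00 : 97.77 : 42.48 : 6.92

Each Ey atom is independently Ey-76 (p = 0.6054) or Ey-78 (q = 0.3946); the cluster is the binomial expansion (p + q)^4.
P(M) = 0.6054^4 = 0.134329
P(M+2) = 4 × 0.6054^3 × 0.3946^1 = 0.350223
P(M+4) = 6 × 0.6054^2 × 0.3946^2 = 0.342413
P(M+6) = 4 × 0.6054^1 × 0.3946^3 = 0.148790
P(M+8) = 0.3946^4 = 0.024245
The M+2 peak is largest (0.350223); scaling to 100 gives 38.36 : 100.00 : 97.77 : 42.48 : 6.92.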